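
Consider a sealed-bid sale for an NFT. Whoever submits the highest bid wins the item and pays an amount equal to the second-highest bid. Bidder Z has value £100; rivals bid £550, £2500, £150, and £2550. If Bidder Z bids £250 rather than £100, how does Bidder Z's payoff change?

Change in payoff: £0.

The highest competing bid is £2550.
Bidding truthfully at £100: the top bid is £2550 (a rival), so Bidder Z loses. Payoff = £0.
Bidding £250: the top bid is £2550 (a rival), so Bidder Z loses. Payoff = £0.
Change = £0 − £0 = £0.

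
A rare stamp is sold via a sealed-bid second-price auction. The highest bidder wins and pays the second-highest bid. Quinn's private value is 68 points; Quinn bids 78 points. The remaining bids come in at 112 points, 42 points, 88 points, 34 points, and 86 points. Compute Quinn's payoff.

Quinn's payoff: 0 points.

Highest competing bid: 112 points.
Quinn's bid 78 points is not the highest, so Quinn loses, pays nothing, and earns zero payoff.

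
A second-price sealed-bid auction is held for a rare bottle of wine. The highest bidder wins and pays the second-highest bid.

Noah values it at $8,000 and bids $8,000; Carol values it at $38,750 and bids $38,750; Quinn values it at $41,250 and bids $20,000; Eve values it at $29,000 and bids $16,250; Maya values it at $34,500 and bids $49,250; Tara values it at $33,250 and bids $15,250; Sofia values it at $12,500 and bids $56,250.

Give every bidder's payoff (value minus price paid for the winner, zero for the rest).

Sorted high to low: Sofia $56,250, then Maya $49,250, then Carol $38,750, then Quinn $20,000, then Eve $16,250, then Tara $15,250, then Noah $8,000.
Sofia has the top bid and wins; the price is the second-highest bid, $49,250.
Sofia's payoff = $12,500 − $49,250 = -$36,750. All other bidders lose, so their payoff is 0.

Noah $0, Carol $0, Quinn $0, Eve $0, Maya $0, Tara $0, Sofia -$36,750.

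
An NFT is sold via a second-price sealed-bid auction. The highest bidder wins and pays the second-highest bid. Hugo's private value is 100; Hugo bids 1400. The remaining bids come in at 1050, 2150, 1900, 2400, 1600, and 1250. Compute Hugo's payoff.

Highest competing bid: 2400.
Hugo's bid 1400 is not the highest, so Hugo loses, pays nothing, and earns zero payoff.

Payoff = 0.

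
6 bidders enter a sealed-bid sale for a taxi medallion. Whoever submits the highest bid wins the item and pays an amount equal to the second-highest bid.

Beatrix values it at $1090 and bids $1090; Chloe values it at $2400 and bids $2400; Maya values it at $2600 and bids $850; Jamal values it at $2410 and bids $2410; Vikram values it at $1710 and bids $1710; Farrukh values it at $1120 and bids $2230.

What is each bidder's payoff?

Ranking the bids: Jamal $2410; Chloe $2400; Farrukh $2230; Vikram $1710; Beatrix $1090; Maya $850.
Jamal has the top bid and wins; the price is the second-highest bid, $2400.
Jamal's payoff = $2410 − $2400 = $10. All other bidders lose, so their payoff is 0.

Beatrix $0, Chloe $0, Maya $0, Jamal $10, Vikram $0, Farrukh $0.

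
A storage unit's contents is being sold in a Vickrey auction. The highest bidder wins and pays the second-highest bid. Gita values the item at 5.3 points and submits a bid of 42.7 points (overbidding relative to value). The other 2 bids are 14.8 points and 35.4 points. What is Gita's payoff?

Highest competing bid: 35.4 points.
Gita's bid 42.7 points is the highest overall, so Gita wins and pays the second-highest bid, 35.4 points.
Payoff = value − price = 5.3 points − 35.4 points = -30.1 points.

Gita's payoff: -30.1 points.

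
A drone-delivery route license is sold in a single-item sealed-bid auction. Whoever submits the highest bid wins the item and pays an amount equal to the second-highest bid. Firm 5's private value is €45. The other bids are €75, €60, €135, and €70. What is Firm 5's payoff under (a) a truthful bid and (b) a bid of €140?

Truthful: €0; alternative: -€90.

The highest competing bid is €135.
Bidding truthfully at €45: the top bid is €135 (a rival), so Firm 5 loses. Payoff = €0.
Bidding €140: Firm 5 has the top bid, wins, and pays the second-highest bid €135. Payoff = €45 − €135 = -€90.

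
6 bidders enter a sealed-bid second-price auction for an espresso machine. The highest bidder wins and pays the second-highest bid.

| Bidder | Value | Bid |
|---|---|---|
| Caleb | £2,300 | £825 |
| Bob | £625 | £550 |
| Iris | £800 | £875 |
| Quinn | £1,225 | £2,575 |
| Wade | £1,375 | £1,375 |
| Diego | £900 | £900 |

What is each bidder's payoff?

Caleb £0, Bob £0, Iris £0, Quinn -£150, Wade £0, Diego £0.

Sorted high to low: Quinn £2,575; Wade £1,375; Diego £900; Iris £875; Caleb £825; Bob £550.
Quinn has the top bid and wins; the price is the second-highest bid, £1,375.
Quinn's payoff = £1,225 − £1,375 = -£150. All other bidders lose, so their payoff is 0.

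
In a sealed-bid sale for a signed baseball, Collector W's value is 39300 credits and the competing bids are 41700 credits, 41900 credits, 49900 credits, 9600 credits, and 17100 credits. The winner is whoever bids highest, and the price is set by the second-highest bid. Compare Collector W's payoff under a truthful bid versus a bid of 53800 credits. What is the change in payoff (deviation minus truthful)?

Payoff change: -10600 credits.

The highest competing bid is 49900 credits.
Bidding truthfully at 39300 credits: the top bid is 49900 credits (a rival), so Collector W loses. Payoff = 0 credits.
Bidding 53800 credits: Collector W has the top bid, wins, and pays the second-highest bid 49900 credits. Payoff = 39300 credits − 49900 credits = -10600 credits.
Change = -10600 credits − 0 credits = -10600 credits.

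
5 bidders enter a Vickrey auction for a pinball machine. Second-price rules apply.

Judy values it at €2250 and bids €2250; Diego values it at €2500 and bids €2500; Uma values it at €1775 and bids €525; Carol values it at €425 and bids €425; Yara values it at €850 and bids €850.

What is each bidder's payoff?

Ordered from highest: Diego €2500, then Judy €2250, then Yara €850, then Uma €525, then Carol €425.
Diego has the top bid and wins; the price is the second-highest bid, €2250.
Diego's payoff = €2500 − €2250 = €250. All other bidders lose, so their payoff is 0.

Payoffs: Judy €0, Diego €250, Uma €0, Carol €0, Yara €0.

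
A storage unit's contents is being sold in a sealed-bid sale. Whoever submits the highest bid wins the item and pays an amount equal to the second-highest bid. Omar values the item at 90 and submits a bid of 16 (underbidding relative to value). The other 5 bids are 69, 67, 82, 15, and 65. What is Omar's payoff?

Omar's payoff: 0.

Highest competing bid: 82.
Omar's bid 16 is not the highest, so Omar loses, pays nothing, and earns zero payoff.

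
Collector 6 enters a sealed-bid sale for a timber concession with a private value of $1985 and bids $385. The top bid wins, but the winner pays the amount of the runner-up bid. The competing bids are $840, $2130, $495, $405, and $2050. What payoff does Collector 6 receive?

Highest competing bid: $2130.
Collector 6's bid $385 is not the highest, so Collector 6 loses, pays nothing, and earns zero payoff.

The bidder's payoff: $0.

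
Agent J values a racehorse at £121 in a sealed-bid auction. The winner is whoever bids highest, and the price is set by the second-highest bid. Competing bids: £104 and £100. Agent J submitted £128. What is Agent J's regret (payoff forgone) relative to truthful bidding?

£0

The highest competing bid is £104.
Bidding truthfully at £121: Agent J has the top bid, wins, and pays the second-highest bid £104. Payoff = £121 − £104 = £17.
Bidding £128: Agent J has the top bid, wins, and pays the second-highest bid £104. Payoff = £121 − £104 = £17.
Regret = truthful payoff − actual payoff = £17 − £17 = £0.
The bid only affects whether you win, not the price — here both bids land on the same side of the top rival bid, so the deviation is payoff-neutral.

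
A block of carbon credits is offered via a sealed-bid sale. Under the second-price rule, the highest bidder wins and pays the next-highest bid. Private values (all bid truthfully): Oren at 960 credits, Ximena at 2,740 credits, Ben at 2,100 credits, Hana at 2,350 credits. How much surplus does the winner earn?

Winner's surplus: 390 credits.

Ranking the bids: Ximena 2,740 credits > Hana 2,350 credits > Ben 2,100 credits > Oren 960 credits.
Ximena wins with the top bid and pays the second-highest, 2,350 credits.
Surplus = 2,740 credits − 2,350 credits = 390 credits.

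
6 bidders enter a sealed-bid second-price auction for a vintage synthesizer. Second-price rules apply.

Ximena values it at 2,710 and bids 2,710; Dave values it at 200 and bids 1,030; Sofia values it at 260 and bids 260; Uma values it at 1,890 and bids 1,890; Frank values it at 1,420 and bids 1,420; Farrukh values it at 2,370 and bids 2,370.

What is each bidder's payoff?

Sorted high to low: Ximena 2,710, then Farrukh 2,370, then Uma 1,890, then Frank 1,420, then Dave 1,030, then Sofia 260.
Ximena has the top bid and wins; the price is the second-highest bid, 2,370.
Ximena's payoff = 2,710 − 2,370 = 340. All other bidders lose, so their payoff is 0.

Ximena 340, Dave 0, Sofia 0, Uma 0, Frank 0, Farrukh 0.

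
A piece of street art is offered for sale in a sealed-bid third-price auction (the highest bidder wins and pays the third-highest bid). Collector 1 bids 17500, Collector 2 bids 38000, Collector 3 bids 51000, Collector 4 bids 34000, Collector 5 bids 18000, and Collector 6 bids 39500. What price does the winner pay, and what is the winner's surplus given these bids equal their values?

Price 38000; surplus 13000.

Ordered from highest: Collector 3 51000 > Collector 6 39500 > Collector 2 38000 > Collector 4 34000 > Collector 5 18000 > Collector 1 17500.
Collector 3 is the highest bidder, so Collector 3 wins.
Under the third-price rule, the price is the third-highest bid: 38000.
Surplus = 51000 − 38000 = 13000.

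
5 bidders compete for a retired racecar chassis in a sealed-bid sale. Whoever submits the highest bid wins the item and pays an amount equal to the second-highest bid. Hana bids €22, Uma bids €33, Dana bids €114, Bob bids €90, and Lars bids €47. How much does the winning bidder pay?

Sorted high to low: Dana €114, then Bob €90, then Lars €47, then Uma €33, then Hana €22.
Dana has the highest bid, so Dana wins.
The second-highest bid is €90, so that is what Dana pays.

Price paid: €90.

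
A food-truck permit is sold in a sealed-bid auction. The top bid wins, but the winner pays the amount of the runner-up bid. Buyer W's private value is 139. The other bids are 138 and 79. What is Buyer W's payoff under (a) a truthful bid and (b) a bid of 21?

The highest competing bid is 138.
Bidding truthfully at 139: Buyer W has the top bid, wins, and pays the second-highest bid 138. Payoff = 139 − 138 = 1.
Bidding 21: the top bid is 138 (a rival), so Buyer W loses. Payoff = 0.
This is the dominant-strategy logic: truthful bidding weakly beats any alternative.

Truthful: 1; alternative: 0.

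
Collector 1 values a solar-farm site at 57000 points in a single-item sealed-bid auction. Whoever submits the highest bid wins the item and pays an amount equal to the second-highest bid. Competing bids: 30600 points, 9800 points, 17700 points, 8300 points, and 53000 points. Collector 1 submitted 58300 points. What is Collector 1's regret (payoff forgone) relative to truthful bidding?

Payoff forgone: 0 points.

The highest competing bid is 53000 points.
Bidding truthfully at 57000 points: Collector 1 has the top bid, wins, and pays the second-highest bid 53000 points. Payoff = 57000 points − 53000 points = 4000 points.
Bidding 58300 points: Collector 1 has the top bid, wins, and pays the second-highest bid 53000 points. Payoff = 57000 points − 53000 points = 4000 points.
Regret = truthful payoff − actual payoff = 4000 points − 4000 points = 0 points.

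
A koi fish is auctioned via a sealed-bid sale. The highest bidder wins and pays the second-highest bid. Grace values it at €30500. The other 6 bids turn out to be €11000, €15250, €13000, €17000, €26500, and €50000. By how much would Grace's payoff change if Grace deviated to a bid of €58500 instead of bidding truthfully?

The highest competing bid is €50000.
Bidding truthfully at €30500: the top bid is €50000 (a rival), so Grace loses. Payoff = €0.
Bidding €58500: Grace has the top bid, wins, and pays the second-highest bid €50000. Payoff = €30500 − €50000 = -€19500.
Change = -€19500 − €0 = -€19500.
This is the dominant-strategy logic: truthful bidding weakly beats any alternative.

Change in payoff: -€19500.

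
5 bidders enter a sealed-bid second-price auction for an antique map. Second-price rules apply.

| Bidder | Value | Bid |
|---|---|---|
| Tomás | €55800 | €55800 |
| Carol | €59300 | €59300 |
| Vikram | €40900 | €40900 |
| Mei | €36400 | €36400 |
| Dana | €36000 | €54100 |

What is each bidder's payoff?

Ranking the bids: Carol €59300; Tomás €55800; Dana €54100; Vikram €40900; Mei €36400.
Carol has the top bid and wins; the price is the second-highest bid, €55800.
Carol's payoff = €59300 − €55800 = €3500. All other bidders lose, so their payoff is 0.

Payoffs: Tomás €0, Carol €3500, Vikram €0, Mei €0, Dana €0.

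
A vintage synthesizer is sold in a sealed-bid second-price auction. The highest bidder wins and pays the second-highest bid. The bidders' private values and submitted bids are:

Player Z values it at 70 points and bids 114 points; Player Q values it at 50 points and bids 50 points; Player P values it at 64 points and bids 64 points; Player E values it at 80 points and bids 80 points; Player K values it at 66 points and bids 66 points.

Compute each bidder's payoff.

Ranking the bids: Player Z 114 points > Player E 80 points > Player K 66 points > Player P 64 points > Player Q 50 points.
Player Z has the top bid and wins; the price is the second-highest bid, 80 points.
Player Z's payoff = 70 points − 80 points = -10 points. All other bidders lose, so their payoff is 0.

Payoffs: Player Z -10 points, Player Q 0 points, Player P 0 points, Player E 0 points, Player K 0 points.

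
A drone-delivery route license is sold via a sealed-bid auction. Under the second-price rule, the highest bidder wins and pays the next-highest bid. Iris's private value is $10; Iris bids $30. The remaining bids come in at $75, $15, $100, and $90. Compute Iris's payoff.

Iris's payoff: $0.

Highest competing bid: $100.
Iris's bid $30 is not the highest, so Iris loses, pays nothing, and earns zero payoff.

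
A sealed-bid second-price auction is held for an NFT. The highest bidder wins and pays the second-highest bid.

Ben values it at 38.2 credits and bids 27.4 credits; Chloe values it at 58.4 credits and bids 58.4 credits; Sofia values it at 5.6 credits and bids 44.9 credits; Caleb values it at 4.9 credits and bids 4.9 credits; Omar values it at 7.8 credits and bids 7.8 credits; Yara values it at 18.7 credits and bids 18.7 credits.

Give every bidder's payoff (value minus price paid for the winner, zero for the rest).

Ben 0.0 credits, Chloe 13.5 credits, Sofia 0.0 credits, Caleb 0.0 credits, Omar 0.0 credits, Yara 0.0 credits.

Bids in descending order: Chloe 58.4 credits; Sofia 44.9 credits; Ben 27.4 credits; Yara 18.7 credits; Omar 7.8 credits; Caleb 4.9 credits.
Chloe has the top bid and wins; the price is the second-highest bid, 44.9 credits.
Chloe's payoff = 58.4 credits − 44.9 credits = 13.5 credits. All other bidders lose, so their payoff is 0.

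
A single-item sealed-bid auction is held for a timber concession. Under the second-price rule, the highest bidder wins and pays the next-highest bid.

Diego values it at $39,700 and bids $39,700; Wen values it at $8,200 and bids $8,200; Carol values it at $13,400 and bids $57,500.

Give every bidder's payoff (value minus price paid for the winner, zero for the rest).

Payoffs: Diego $0, Wen $0, Carol -$26,300.

Bids in descending order: Carol $57,500; Diego $39,700; Wen $8,200.
Carol has the top bid and wins; the price is the second-highest bid, $39,700.
Carol's payoff = $13,400 − $39,700 = -$26,300. All other bidders lose, so their payoff is 0.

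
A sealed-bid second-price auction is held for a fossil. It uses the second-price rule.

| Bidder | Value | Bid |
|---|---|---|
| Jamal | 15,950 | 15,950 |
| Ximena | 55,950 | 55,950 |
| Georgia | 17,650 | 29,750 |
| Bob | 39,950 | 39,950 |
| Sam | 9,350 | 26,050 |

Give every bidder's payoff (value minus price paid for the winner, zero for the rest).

Jamal 0, Ximena 16,000, Georgia 0, Bob 0, Sam 0.

Sorted high to low: Ximena 55,950; Bob 39,950; Georgia 29,750; Sam 26,050; Jamal 15,950.
Ximena has the top bid and wins; the price is the second-highest bid, 39,950.
Ximena's payoff = 55,950 − 39,950 = 16,000. All other bidders lose, so their payoff is 0.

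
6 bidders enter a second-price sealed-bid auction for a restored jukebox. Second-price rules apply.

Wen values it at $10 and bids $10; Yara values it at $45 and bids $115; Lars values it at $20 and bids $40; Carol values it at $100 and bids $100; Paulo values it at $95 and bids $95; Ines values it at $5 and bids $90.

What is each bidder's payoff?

Payoffs: Wen $0, Yara -$55, Lars $0, Carol $0, Paulo $0, Ines $0.

Sorted high to low: Yara $115, then Carol $100, then Paulo $95, then Ines $90, then Lars $40, then Wen $10.
Yara has the top bid and wins; the price is the second-highest bid, $100.
Yara's payoff = $45 − $100 = -$55. All other bidders lose, so their payoff is 0.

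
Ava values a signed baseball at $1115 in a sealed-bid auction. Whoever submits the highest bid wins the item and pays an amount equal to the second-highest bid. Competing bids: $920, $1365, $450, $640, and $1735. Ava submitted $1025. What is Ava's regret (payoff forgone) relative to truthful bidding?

The highest competing bid is $1735.
Bidding truthfully at $1115: the top bid is $1735 (a rival), so Ava loses. Payoff = $0.
Bidding $1025: the top bid is $1735 (a rival), so Ava loses. Payoff = $0.
Regret = truthful payoff − actual payoff = $0 − $0 = $0.

$0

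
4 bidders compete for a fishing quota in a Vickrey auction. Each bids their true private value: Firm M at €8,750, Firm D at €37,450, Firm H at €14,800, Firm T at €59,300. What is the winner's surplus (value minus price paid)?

Ordered from highest: Firm T €59,300, then Firm D €37,450, then Firm H €14,800, then Firm M €8,750.
Firm T wins with the top bid and pays the second-highest, €37,450.
Surplus = €59,300 − €37,450 = €21,850.

€21,850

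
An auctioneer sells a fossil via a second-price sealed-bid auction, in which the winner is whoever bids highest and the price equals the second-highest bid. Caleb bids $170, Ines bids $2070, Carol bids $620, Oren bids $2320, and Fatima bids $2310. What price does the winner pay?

Bids in descending order: Oren $2320; Fatima $2310; Ines $2070; Carol $620; Caleb $170.
Oren is the highest bidder, so Oren wins.
Under the second-price rule, the price is the second-highest bid: $2310.

The winner pays $2310.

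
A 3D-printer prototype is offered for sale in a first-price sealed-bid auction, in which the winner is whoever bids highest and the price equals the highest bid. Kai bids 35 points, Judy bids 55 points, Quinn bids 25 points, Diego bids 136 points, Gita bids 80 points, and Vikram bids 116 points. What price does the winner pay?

Ordered from highest: Diego 136 points, then Vikram 116 points, then Gita 80 points, then Judy 55 points, then Kai 35 points, then Quinn 25 points.
Diego is the highest bidder, so Diego wins.
Under the first-price rule, the price is the highest bid: 136 points.

Price paid: 136 points.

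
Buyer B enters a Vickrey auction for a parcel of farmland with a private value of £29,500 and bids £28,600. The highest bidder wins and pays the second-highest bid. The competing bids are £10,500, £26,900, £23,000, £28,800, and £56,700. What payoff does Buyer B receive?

Highest competing bid: £56,700.
Buyer B's bid £28,600 is not the highest, so Buyer B loses, pays nothing, and earns zero payoff.

£0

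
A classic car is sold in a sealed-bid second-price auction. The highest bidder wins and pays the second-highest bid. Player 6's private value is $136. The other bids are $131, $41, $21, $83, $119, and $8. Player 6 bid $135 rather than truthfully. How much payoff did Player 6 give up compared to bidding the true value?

The highest competing bid is $131.
Bidding truthfully at $136: Player 6 has the top bid, wins, and pays the second-highest bid $131. Payoff = $136 − $131 = $5.
Bidding $135: Player 6 has the top bid, wins, and pays the second-highest bid $131. Payoff = $136 − $131 = $5.
Regret = truthful payoff − actual payoff = $5 − $5 = $0.
The bid only affects whether you win, not the price — here both bids land on the same side of the top rival bid, so the deviation is payoff-neutral.

Payoff forgone: $0.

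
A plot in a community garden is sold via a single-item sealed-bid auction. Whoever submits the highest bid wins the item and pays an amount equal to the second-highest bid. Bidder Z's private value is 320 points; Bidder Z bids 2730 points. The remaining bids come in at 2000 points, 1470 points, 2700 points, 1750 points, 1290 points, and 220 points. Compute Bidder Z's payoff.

Highest competing bid: 2700 points.
Bidder Z's bid 2730 points is the highest overall, so Bidder Z wins and pays the second-highest bid, 2700 points.
Payoff = value − price = 320 points − 2700 points = -2380 points.

-2380 points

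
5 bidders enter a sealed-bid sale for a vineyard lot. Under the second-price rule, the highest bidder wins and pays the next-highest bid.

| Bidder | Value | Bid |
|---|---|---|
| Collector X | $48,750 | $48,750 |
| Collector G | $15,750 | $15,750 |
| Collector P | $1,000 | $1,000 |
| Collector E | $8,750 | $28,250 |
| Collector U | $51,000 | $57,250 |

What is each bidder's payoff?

Collector X $0, Collector G $0, Collector P $0, Collector E $0, Collector U $2,250.

Ranking the bids: Collector U $57,250 > Collector X $48,750 > Collector E $28,250 > Collector G $15,750 > Collector P $1,000.
Collector U has the top bid and wins; the price is the second-highest bid, $48,750.
Collector U's payoff = $51,000 − $48,750 = $2,250. All other bidders lose, so their payoff is 0.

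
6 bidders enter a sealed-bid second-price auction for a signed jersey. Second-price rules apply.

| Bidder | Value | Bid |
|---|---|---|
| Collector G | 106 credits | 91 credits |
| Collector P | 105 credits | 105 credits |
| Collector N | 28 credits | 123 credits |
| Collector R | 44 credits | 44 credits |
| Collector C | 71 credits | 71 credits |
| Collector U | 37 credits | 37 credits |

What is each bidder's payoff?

Collector G 0 credits, Collector P 0 credits, Collector N -77 credits, Collector R 0 credits, Collector C 0 credits, Collector U 0 credits.

Ranking the bids: Collector N 123 credits, then Collector P 105 credits, then Collector G 91 credits, then Collector C 71 credits, then Collector R 44 credits, then Collector U 37 credits.
Collector N has the top bid and wins; the price is the second-highest bid, 105 credits.
Collector N's payoff = 28 credits − 105 credits = -77 credits. All other bidders lose, so their payoff is 0.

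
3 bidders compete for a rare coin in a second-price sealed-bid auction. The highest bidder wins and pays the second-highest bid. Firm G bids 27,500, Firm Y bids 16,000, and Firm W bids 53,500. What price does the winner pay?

Bids in descending order: Firm W 53,500; Firm G 27,500; Firm Y 16,000.
Firm W has the highest bid, so Firm W wins.
The second-highest bid is 27,500, so that is what Firm W pays.

Price paid: 27,500.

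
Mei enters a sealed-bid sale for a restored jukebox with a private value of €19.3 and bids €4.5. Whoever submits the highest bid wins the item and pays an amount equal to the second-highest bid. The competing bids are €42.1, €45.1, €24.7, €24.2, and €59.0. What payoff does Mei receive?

Highest competing bid: €59.0.
Mei's bid €4.5 is not the highest, so Mei loses, pays nothing, and earns zero payoff.

€0.0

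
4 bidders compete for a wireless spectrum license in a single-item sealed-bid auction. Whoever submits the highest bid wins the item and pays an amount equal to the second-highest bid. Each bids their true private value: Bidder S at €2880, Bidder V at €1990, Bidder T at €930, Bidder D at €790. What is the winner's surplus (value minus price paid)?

Winner's surplus: €890.

Bids in descending order: Bidder S €2880; Bidder V €1990; Bidder T €930; Bidder D €790.
Bidder S wins with the top bid and pays the second-highest, €1990.
Surplus = €2880 − €1990 = €890.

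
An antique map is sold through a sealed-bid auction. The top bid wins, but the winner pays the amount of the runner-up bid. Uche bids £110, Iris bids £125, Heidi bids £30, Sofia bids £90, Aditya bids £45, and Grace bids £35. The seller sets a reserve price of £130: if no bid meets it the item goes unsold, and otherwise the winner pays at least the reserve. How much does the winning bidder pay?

Bids in descending order: Iris £125, then Uche £110, then Sofia £90, then Aditya £45, then Grace £35, then Heidi £30.
The top bid £125 is below the reserve £130, so the item goes unsold and nothing is paid.

unsold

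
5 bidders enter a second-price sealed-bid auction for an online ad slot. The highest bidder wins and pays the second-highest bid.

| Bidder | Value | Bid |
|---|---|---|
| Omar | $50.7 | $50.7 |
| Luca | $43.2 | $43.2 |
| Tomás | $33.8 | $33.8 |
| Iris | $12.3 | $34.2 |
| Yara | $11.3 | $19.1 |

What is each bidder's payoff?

Ranking the bids: Omar $50.7; Luca $43.2; Iris $34.2; Tomás $33.8; Yara $19.1.
Omar has the top bid and wins; the price is the second-highest bid, $43.2.
Omar's payoff = $50.7 − $43.2 = $7.5. All other bidders lose, so their payoff is 0.

Omar $7.5, Luca $0.0, Tomás $0.0, Iris $0.0, Yara $0.0.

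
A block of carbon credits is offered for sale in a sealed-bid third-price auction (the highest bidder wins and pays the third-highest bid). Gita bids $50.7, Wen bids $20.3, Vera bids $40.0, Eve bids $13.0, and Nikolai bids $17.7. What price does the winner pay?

$20.3

Bids in descending order: Gita $50.7 > Vera $40.0 > Wen $20.3 > Nikolai $17.7 > Eve $13.0.
Gita is the highest bidder, so Gita wins.
Under the third-price rule, the price is the third-highest bid: $20.3.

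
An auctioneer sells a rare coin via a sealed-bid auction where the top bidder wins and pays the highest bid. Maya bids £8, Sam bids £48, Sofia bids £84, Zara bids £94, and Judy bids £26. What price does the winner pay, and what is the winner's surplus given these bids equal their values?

Ordered from highest: Zara £94 > Sofia £84 > Sam £48 > Judy £26 > Maya £8.
Zara is the highest bidder, so Zara wins.
Under the first-price rule, the price is the highest bid: £94.
Surplus = £94 − £94 = £0.

Price £94; surplus £0.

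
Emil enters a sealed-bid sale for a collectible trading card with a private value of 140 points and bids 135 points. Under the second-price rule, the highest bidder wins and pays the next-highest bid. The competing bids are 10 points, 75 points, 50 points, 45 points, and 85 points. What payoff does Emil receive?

Emil's payoff: 55 points.

Highest competing bid: 85 points.
Emil's bid 135 points is the highest overall, so Emil wins and pays the second-highest bid, 85 points.
Payoff = value − price = 140 points − 85 points = 55 points.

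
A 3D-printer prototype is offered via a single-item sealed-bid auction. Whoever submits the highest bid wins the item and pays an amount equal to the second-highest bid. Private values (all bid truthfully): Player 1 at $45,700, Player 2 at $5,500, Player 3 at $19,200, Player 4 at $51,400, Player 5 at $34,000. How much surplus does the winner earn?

$5,700

Ranking the bids: Player 4 $51,400 > Player 1 $45,700 > Player 5 $34,000 > Player 3 $19,200 > Player 2 $5,500.
Player 4 wins with the top bid and pays the second-highest, $45,700.
Surplus = $51,400 − $45,700 = $5,700.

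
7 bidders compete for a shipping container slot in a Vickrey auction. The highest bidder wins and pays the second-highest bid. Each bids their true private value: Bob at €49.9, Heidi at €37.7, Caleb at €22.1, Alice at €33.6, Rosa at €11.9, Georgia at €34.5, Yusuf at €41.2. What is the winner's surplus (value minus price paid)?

Ranking the bids: Bob €49.9; Yusuf €41.2; Heidi €37.7; Georgia €34.5; Alice €33.6; Caleb €22.1; Rosa €11.9.
Bob wins with the top bid and pays the second-highest, €41.2.
Surplus = €49.9 − €41.2 = €8.7.

€8.7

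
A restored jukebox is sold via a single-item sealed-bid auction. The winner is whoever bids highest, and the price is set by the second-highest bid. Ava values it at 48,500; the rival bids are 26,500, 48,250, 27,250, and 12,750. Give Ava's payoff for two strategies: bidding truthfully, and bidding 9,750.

Truthful: 250; alternative: 0.

The highest competing bid is 48,250.
Bidding truthfully at 48,500: Ava has the top bid, wins, and pays the second-highest bid 48,250. Payoff = 48,500 − 48,250 = 250.
Bidding 9,750: the top bid is 48,250 (a rival), so Ava loses. Payoff = 0.
Deviating from a truthful bid can only lose payoff in a second-price auction — never gain.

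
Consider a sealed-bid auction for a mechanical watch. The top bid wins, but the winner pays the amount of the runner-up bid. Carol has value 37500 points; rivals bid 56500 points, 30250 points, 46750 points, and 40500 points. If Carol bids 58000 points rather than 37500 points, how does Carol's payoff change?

Payoff change: -19000 points.

The highest competing bid is 56500 points.
Bidding truthfully at 37500 points: the top bid is 56500 points (a rival), so Carol loses. Payoff = 0 points.
Bidding 58000 points: Carol has the top bid, wins, and pays the second-highest bid 56500 points. Payoff = 37500 points − 56500 points = -19000 points.
Change = -19000 points − 0 points = -19000 points.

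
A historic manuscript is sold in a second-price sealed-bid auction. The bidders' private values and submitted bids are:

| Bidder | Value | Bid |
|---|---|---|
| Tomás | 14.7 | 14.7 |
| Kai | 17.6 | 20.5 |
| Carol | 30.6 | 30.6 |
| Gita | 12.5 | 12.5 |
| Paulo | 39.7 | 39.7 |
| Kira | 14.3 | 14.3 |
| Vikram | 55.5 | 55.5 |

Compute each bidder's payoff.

Payoffs: Tomás 0.0, Kai 0.0, Carol 0.0, Gita 0.0, Paulo 0.0, Kira 0.0, Vikram 15.8.

Ranking the bids: Vikram 55.5; Paulo 39.7; Carol 30.6; Kai 20.5; Tomás 14.7; Kira 14.3; Gita 12.5.
Vikram has the top bid and wins; the price is the second-highest bid, 39.7.
Vikram's payoff = 55.5 − 39.7 = 15.8. All other bidders lose, so their payoff is 0.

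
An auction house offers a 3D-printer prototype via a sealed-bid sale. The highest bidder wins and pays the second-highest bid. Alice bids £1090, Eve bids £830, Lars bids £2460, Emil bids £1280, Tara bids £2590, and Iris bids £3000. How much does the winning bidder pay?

The winner pays £2590.

Sorted high to low: Iris £3000, then Tara £2590, then Lars £2460, then Emil £1280, then Alice £1090, then Eve £830.
Iris has the highest bid, so Iris wins.
The second-highest bid is £2590, so that is what Iris pays.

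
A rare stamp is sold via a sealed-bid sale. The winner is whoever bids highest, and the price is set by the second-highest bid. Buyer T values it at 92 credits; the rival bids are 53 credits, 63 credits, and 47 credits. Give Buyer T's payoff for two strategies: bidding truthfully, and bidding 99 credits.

The highest competing bid is 63 credits.
Bidding truthfully at 92 credits: Buyer T has the top bid, wins, and pays the second-highest bid 63 credits. Payoff = 92 credits − 63 credits = 29 credits.
Bidding 99 credits: Buyer T has the top bid, wins, and pays the second-highest bid 63 credits. Payoff = 92 credits − 63 credits = 29 credits.
The bid only affects whether you win, not the price — here both bids land on the same side of the top rival bid, so the deviation is payoff-neutral.

Truthful: 29 credits; alternative: 29 credits.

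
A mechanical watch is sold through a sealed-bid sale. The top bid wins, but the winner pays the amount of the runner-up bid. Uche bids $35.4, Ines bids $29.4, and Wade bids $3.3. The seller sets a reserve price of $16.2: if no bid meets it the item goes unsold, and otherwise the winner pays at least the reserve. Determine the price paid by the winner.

Ordered from highest: Uche $35.4 > Ines $29.4 > Wade $3.3.
Uche has the highest bid, so Uche wins.
The second-highest bid is $29.4, which exceeds the reserve, so that sets the price.

$29.4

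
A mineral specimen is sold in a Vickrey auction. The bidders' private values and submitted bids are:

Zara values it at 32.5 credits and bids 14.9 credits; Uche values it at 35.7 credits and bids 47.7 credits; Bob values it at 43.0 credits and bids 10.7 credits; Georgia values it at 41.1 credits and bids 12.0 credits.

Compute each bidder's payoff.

Zara 0.0 credits, Uche 20.8 credits, Bob 0.0 credits, Georgia 0.0 credits.

Bids in descending order: Uche 47.7 credits > Zara 14.9 credits > Georgia 12.0 credits > Bob 10.7 credits.
Uche has the top bid and wins; the price is the second-highest bid, 14.9 credits.
Uche's payoff = 35.7 credits − 14.9 credits = 20.8 credits. All other bidders lose, so their payoff is 0.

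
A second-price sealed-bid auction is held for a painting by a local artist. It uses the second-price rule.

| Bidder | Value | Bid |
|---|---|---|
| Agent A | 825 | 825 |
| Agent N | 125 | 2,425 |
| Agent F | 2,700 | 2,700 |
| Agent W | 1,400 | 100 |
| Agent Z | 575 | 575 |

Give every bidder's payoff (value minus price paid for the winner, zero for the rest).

Sorted high to low: Agent F 2,700 > Agent N 2,425 > Agent A 825 > Agent Z 575 > Agent W 100.
Agent F has the top bid and wins; the price is the second-highest bid, 2,425.
Agent F's payoff = 2,700 − 2,425 = 275. All other bidders lose, so their payoff is 0.

Payoffs: Agent A 0, Agent N 0, Agent F 275, Agent W 0, Agent Z 0.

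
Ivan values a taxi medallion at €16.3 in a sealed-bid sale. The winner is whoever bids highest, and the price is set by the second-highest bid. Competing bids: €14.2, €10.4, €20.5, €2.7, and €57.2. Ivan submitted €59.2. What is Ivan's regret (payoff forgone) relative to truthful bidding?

The highest competing bid is €57.2.
Bidding truthfully at €16.3: the top bid is €57.2 (a rival), so Ivan loses. Payoff = €0.0.
Bidding €59.2: Ivan has the top bid, wins, and pays the second-highest bid €57.2. Payoff = €16.3 − €57.2 = -€40.9.
Regret = truthful payoff − actual payoff = €0.0 − -€40.9 = €40.9.
Deviating from a truthful bid can only lose payoff in a second-price auction — never gain.

Payoff forgone: €40.9.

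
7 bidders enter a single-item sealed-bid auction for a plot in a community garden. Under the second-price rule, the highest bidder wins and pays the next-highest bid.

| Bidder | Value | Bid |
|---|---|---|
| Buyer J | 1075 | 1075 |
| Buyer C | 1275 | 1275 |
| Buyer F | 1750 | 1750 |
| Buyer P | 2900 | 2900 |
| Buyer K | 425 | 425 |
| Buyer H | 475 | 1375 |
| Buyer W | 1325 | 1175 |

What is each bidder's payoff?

Bids in descending order: Buyer P 2900, then Buyer F 1750, then Buyer H 1375, then Buyer C 1275, then Buyer W 1175, then Buyer J 1075, then Buyer K 425.
Buyer P has the top bid and wins; the price is the second-highest bid, 1750.
Buyer P's payoff = 2900 − 1750 = 1150. All other bidders lose, so their payoff is 0.

Payoffs: Buyer J 0, Buyer C 0, Buyer F 0, Buyer P 1150, Buyer K 0, Buyer H 0, Buyer W 0.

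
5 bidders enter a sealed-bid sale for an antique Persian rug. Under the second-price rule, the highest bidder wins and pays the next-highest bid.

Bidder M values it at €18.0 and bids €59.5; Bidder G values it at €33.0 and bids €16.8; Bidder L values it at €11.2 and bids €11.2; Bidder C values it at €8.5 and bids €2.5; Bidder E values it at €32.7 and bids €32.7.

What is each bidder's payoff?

Bidder M -€14.7, Bidder G €0.0, Bidder L €0.0, Bidder C €0.0, Bidder E €0.0.

Ordered from highest: Bidder M €59.5, then Bidder E €32.7, then Bidder G €16.8, then Bidder L €11.2, then Bidder C €2.5.
Bidder M has the top bid and wins; the price is the second-highest bid, €32.7.
Bidder M's payoff = €18.0 − €32.7 = -€14.7. All other bidders lose, so their payoff is 0.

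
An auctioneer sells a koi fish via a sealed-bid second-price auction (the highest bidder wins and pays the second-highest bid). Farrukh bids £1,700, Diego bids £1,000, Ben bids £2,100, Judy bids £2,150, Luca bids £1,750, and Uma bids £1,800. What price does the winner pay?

The winner pays £2,100.

Ordered from highest: Judy £2,150; Ben £2,100; Uma £1,800; Luca £1,750; Farrukh £1,700; Diego £1,000.
Judy is the highest bidder, so Judy wins.
Under the second-price rule, the price is the second-highest bid: £2,100.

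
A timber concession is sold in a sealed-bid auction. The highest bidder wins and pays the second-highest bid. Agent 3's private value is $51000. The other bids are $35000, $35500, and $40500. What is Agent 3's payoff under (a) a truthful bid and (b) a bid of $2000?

The highest competing bid is $40500.
Bidding truthfully at $51000: Agent 3 has the top bid, wins, and pays the second-highest bid $40500. Payoff = $51000 − $40500 = $10500.
Bidding $2000: the top bid is $40500 (a rival), so Agent 3 loses. Payoff = $0.

Truthful: $10500; alternative: $0.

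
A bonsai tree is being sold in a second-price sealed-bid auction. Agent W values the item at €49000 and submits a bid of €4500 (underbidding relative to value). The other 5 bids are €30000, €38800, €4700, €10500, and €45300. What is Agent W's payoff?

Highest competing bid: €45300.
Agent W's bid €4500 is not the highest, so Agent W loses, pays nothing, and earns zero payoff.

Agent W's payoff: €0.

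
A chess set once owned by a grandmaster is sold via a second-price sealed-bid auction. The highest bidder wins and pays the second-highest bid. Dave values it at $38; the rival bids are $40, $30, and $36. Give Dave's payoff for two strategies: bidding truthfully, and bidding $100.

The highest competing bid is $40.
Bidding truthfully at $38: the top bid is $40 (a rival), so Dave loses. Payoff = $0.
Bidding $100: Dave has the top bid, wins, and pays the second-highest bid $40. Payoff = $38 − $40 = -$2.

Truthful: $0; alternative: -$2.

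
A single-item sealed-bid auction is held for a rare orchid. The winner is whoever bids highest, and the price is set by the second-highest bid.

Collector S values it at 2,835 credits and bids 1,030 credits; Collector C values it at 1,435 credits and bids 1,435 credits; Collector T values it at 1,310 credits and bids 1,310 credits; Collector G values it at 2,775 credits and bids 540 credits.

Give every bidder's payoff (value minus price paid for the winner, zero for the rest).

Collector S 0 credits, Collector C 125 credits, Collector T 0 credits, Collector G 0 credits.

Ordered from highest: Collector C 1,435 credits; Collector T 1,310 credits; Collector S 1,030 credits; Collector G 540 credits.
Collector C has the top bid and wins; the price is the second-highest bid, 1,310 credits.
Collector C's payoff = 1,435 credits − 1,310 credits = 125 credits. All other bidders lose, so their payoff is 0.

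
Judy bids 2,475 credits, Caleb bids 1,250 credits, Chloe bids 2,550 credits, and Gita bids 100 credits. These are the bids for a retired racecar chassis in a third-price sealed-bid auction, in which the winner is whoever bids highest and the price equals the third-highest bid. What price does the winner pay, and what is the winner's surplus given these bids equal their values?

Bids in descending order: Chloe 2,550 credits, then Judy 2,475 credits, then Caleb 1,250 credits, then Gita 100 credits.
Chloe is the highest bidder, so Chloe wins.
Under the third-price rule, the price is the third-highest bid: 1,250 credits.
Surplus = 2,550 credits − 1,250 credits = 1,300 credits.

Price 1,250 credits; surplus 1,300 credits.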